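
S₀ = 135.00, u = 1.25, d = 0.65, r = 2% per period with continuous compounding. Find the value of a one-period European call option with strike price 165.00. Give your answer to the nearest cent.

Risk-neutral probability p = (e^0.02 − 0.65)/(1.25 − 0.65) = 0.3702/0.6000 = 0.6170
Terminal stock prices: S_u = 168.8, S_d = 87.75
Terminal payoffs (S − K): max(3.75, 0) = 3.75, max(-77.25, 0) = 0
Node 0 (S = 135): V_0 = e^(−0.02)·[0.6170·3.7500 + 0.3830·0.0000] = 2.2679

2.27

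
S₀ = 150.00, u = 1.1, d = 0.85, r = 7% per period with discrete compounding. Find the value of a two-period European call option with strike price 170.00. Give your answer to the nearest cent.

7.78

Risk-neutral probability p = (1 + 0.07 − 0.85)/(1.1 − 0.85) = 0.2200/0.2500 = 0.8800
Terminal stock prices: S_uu = 181.5, S_ud = 140.2, S_dd = 108.4
Terminal payoffs (S − K): max(11.5, 0) = 11.5, max(-29.75, 0) = 0, max(-61.63, 0) = 0
Node u (S = 165): V_u = 1/1.07·[0.8800·11.5000 + 0.1200·0.0000] = 9.4579
Node d (S = 127.5): V_d = 1/1.07·[0.8800·0.0000 + 0.1200·0.0000] = 0.0000
Node 0 (S = 150): V_0 = 1/1.07·[0.8800·9.4579 + 0.1200·0.0000] = 7.7785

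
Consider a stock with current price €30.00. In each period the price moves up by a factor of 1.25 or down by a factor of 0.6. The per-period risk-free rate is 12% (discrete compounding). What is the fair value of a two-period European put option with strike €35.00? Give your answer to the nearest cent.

Risk-neutral probability p = (1 + 0.12 − 0.6)/(1.25 − 0.6) = 0.5200/0.6500 = 0.8000
Terminal stock prices: S_uu = 46.88, S_ud = 22.5, S_dd = 10.8
Terminal payoffs (K − S): max(-11.88, 0) = 0, max(12.5, 0) = 12.5, max(24.2, 0) = 24.2
Node u (S = 37.5): V_u = 1/1.12·[0.8000·0.0000 + 0.2000·12.5000] = 2.2321
Node d (S = 18): V_d = 1/1.12·[0.8000·12.5000 + 0.2000·24.2000] = 13.2500
Node 0 (S = 30): V_0 = 1/1.12·[0.8000·2.2321 + 0.2000·13.2500] = 3.9605

€3.96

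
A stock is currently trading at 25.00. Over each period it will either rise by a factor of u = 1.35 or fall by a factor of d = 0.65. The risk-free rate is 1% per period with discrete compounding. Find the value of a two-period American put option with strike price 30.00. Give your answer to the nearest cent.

Risk-neutral probability p = (1 + 0.01 − 0.65)/(1.35 − 0.65) = 0.3600/0.7000 = 0.5143
Terminal stock prices: S_uu = 45.56, S_ud = 21.94, S_dd = 10.56
Terminal payoffs (K − S): max(-15.56, 0) = 0, max(8.062, 0) = 8.062, max(19.44, 0) = 19.44
Node u (S = 33.75): continuation = 1/1.01·[0.5143·0.0000 + 0.4857·8.0625] = 3.8773; exercise value = 0.0000 ≤ continuation, so V_u = 3.8773
Node d (S = 16.25): continuation = 1/1.01·[0.5143·8.0625 + 0.4857·19.4375] = 13.4530; exercise value = 13.7500 > continuation, so V_d = 13.7500 (exercise)
Node 0 (S = 25): continuation = 1/1.01·[0.5143·3.8773 + 0.4857·13.7500] = 8.5867; exercise value = 5.0000 ≤ continuation, so V_0 = 8.5867

8.59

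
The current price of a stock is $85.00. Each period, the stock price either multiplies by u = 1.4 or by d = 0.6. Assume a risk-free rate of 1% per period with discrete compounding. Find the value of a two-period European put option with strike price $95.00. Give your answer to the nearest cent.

Risk-neutral probability p = (1 + 0.01 − 0.6)/(1.4 − 0.6) = 0.4100/0.8000 = 0.5125
Terminal stock prices: S_uu = 166.6, S_ud = 71.4, S_dd = 30.6
Terminal payoffs (K − S): max(-71.6, 0) = 0, max(23.6, 0) = 23.6, max(64.4, 0) = 64.4
Node u (S = 119): V_u = 1/1.01·[0.5125·0.0000 + 0.4875·23.6000] = 11.3911
Node d (S = 51): V_d = 1/1.01·[0.5125·23.6000 + 0.4875·64.4000] = 43.0594
Node 0 (S = 85): V_0 = 1/1.01·[0.5125·11.3911 + 0.4875·43.0594] = 26.5638

$26.56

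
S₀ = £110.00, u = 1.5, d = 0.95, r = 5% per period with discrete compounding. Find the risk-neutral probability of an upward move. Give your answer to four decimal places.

Risk-neutral probability p = (1 + 0.05 − 0.95)/(1.5 − 0.95) = 0.1000/0.5500 = 0.1818

p = 0.1818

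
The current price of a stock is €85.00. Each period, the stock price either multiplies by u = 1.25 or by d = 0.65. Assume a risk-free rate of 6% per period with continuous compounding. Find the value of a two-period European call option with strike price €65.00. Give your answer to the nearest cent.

€29.89

Risk-neutral probability p = (e^0.06 − 0.65)/(1.25 − 0.65) = 0.4118/0.6000 = 0.6864
Terminal stock prices: S_uu = 132.8, S_ud = 69.06, S_dd = 35.91
Terminal payoffs (S − K): max(67.81, 0) = 67.81, max(4.062, 0) = 4.062, max(-29.09, 0) = 0
Node u (S = 106.2): V_u = e^(−0.06)·[0.6864·67.8125 + 0.3136·4.0625] = 45.0353
Node d (S = 55.25): V_d = e^(−0.06)·[0.6864·4.0625 + 0.3136·0.0000] = 2.6261
Node 0 (S = 85): V_0 = e^(−0.06)·[0.6864·45.0353 + 0.3136·2.6261] = 29.8874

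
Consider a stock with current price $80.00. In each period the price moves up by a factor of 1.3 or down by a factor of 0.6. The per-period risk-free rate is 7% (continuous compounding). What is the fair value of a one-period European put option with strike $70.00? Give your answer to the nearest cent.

Risk-neutral probability p = (e^0.07 − 0.6)/(1.3 − 0.6) = 0.4725/0.7000 = 0.6750
Terminal stock prices: S_u = 104, S_d = 48
Terminal payoffs (K − S): max(-34, 0) = 0, max(22, 0) = 22
Node 0 (S = 80): V_0 = e^(−0.07)·[0.6750·0.0000 + 0.3250·22.0000] = 6.6664

$6.67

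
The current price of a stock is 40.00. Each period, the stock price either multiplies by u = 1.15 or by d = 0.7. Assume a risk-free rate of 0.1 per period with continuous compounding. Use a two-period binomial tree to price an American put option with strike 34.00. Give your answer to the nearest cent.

0.67

Risk-neutral probability p = (e^0.1 − 0.7)/(1.15 − 0.7) = 0.4052/0.4500 = 0.9004
Terminal stock prices: S_uu = 52.9, S_ud = 32.2, S_dd = 19.6
Terminal payoffs (K − S): max(-18.9, 0) = 0, max(1.8, 0) = 1.8, max(14.4, 0) = 14.4
Node u (S = 46): continuation = e^(−0.1)·[0.9004·0.0000 + 0.0996·1.8000] = 0.1623; exercise value = 0.0000 ≤ continuation, so V_u = 0.1623
Node d (S = 28): continuation = e^(−0.1)·[0.9004·1.8000 + 0.0996·14.4000] = 2.7645; exercise value = 6.0000 > continuation, so V_d = 6.0000 (exercise)
Node 0 (S = 40): continuation = e^(−0.1)·[0.9004·0.1623 + 0.0996·6.0000] = 0.6730; exercise value = 0.0000 ≤ continuation, so V_0 = 0.6730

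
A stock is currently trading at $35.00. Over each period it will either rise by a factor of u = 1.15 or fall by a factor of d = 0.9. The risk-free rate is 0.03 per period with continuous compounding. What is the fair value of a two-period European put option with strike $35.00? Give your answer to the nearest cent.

Risk-neutral probability p = (e^0.03 − 0.9)/(1.15 − 0.9) = 0.1305/0.2500 = 0.5218
Terminal stock prices: S_uu = 46.29, S_ud = 36.23, S_dd = 28.35
Terminal payoffs (K − S): max(-11.29, 0) = 0, max(-1.225, 0) = 0, max(6.65, 0) = 6.65
Node u (S = 40.25): V_u = e^(−0.03)·[0.5218·0.0000 + 0.4782·0.0000] = 0.0000
Node d (S = 31.5): V_d = e^(−0.03)·[0.5218·0.0000 + 0.4782·6.6500] = 3.0859
Node 0 (S = 35): V_0 = e^(−0.03)·[0.5218·0.0000 + 0.4782·3.0859] = 1.4320

$1.43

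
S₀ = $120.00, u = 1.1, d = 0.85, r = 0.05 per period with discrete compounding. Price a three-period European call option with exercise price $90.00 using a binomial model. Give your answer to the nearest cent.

Risk-neutral probability p = (1 + 0.05 − 0.85)/(1.1 − 0.85) = 0.2000/0.2500 = 0.8000
Terminal stock prices: S_uuu = 159.7, S_uud = 123.4, S_udd = 95.37, S_ddd = 73.69
Terminal payoffs (S − K): max(69.72, 0) = 69.72, max(33.42, 0) = 33.42, max(5.37, 0) = 5.37, max(-16.31, 0) = 0
Node uu (S = 145.2): V_uu = 1/1.05·[0.8000·69.7200 + 0.2000·33.4200] = 59.4857
Node ud (S = 112.2): V_ud = 1/1.05·[0.8000·33.4200 + 0.2000·5.3700] = 26.4857
Node dd (S = 86.7): V_dd = 1/1.05·[0.8000·5.3700 + 0.2000·0.0000] = 4.0914
Node u (S = 132): V_u = 1/1.05·[0.8000·59.4857 + 0.2000·26.4857] = 50.3673
Node d (S = 102): V_d = 1/1.05·[0.8000·26.4857 + 0.2000·4.0914] = 20.9589
Node 0 (S = 120): V_0 = 1/1.05·[0.8000·50.3673 + 0.2000·20.9589] = 42.3673

$42.37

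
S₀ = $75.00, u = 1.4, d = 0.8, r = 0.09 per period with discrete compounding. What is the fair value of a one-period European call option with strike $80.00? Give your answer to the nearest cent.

Risk-neutral probability p = (1 + 0.09 − 0.8)/(1.4 − 0.8) = 0.2900/0.6000 = 0.4833
Terminal stock prices: S_u = 105, S_d = 60
Terminal payoffs (S − K): max(25, 0) = 25, max(-20, 0) = 0
Node 0 (S = 75): V_0 = 1/1.09·[0.4833·25.0000 + 0.5167·0.0000] = 11.0856

$11.09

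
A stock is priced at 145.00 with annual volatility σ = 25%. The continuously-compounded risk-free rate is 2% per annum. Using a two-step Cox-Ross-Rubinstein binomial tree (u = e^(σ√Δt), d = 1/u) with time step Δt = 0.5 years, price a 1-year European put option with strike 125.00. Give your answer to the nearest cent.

CRR parameters: u = e^(σ√Δt) = e^(0.25·√0.5) = 1.1934, d = 1/u = 0.8380
Per-period rate: rΔt = 0.02·0.5 = 0.01, so R = e^0.01 = 1.0101
Risk-neutral probability p = (e^0.01 − 0.8380)/(1.1934 − 0.8380) = 0.1721/0.3554 = 0.4842
Terminal stock prices: S_uu = 206.5, S_ud = 145, S_dd = 101.8
Terminal payoffs (K − S): max(-81.5, 0) = 0, max(-20, 0) = 0, max(23.18, 0) = 23.18
Node u (S = 173): V_u = e^(−0.01)·[0.4842·0.0000 + 0.5158·0.0000] = 0.0000
Node d (S = 121.5): V_d = e^(−0.01)·[0.4842·0.0000 + 0.5158·23.1827] = 11.8387
Node 0 (S = 145): V_0 = e^(−0.01)·[0.4842·0.0000 + 0.5158·11.8387] = 6.0456

6.05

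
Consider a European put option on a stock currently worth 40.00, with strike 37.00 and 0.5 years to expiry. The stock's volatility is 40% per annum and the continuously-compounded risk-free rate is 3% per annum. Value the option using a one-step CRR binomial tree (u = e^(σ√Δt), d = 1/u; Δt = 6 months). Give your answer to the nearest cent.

3.67

CRR parameters: u = e^(σ√Δt) = e^(0.4·√0.5) = 1.3269, d = 1/u = 0.7536
Per-period rate: rΔt = 0.03·0.5 = 0.015, so R = e^0.015 = 1.0151
Risk-neutral probability p = (e^0.015 − 0.7536)/(1.3269 − 0.7536) = 0.2615/0.5733 = 0.4561
Terminal stock prices: S_u = 53.08, S_d = 30.15
Terminal payoffs (K − S): max(-16.08, 0) = 0, max(6.854, 0) = 6.854
Node 0 (S = 40): V_0 = e^(−0.015)·[0.4561·0.0000 + 0.5439·6.8545] = 3.6725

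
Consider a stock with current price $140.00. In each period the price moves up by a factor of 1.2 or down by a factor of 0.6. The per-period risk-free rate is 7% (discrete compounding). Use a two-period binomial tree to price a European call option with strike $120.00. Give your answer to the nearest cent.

$43.73

Risk-neutral probability p = (1 + 0.07 − 0.6)/(1.2 − 0.6) = 0.4700/0.6000 = 0.7833
Terminal stock prices: S_uu = 201.6, S_ud = 100.8, S_dd = 50.4
Terminal payoffs (S − K): max(81.6, 0) = 81.6, max(-19.2, 0) = 0, max(-69.6, 0) = 0
Node u (S = 168): V_u = 1/1.07·[0.7833·81.6000 + 0.2167·0.0000] = 59.7383
Node d (S = 84): V_d = 1/1.07·[0.7833·0.0000 + 0.2167·0.0000] = 0.0000
Node 0 (S = 140): V_0 = 1/1.07·[0.7833·59.7383 + 0.2167·0.0000] = 43.7337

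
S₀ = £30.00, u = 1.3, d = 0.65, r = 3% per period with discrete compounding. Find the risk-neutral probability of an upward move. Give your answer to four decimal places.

p = 0.5846

Risk-neutral probability p = (1 + 0.03 − 0.65)/(1.3 − 0.65) = 0.3800/0.6500 = 0.5846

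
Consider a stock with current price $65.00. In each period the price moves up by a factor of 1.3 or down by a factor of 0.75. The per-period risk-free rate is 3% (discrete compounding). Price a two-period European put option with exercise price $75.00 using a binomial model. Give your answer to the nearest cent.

Risk-neutral probability p = (1 + 0.03 − 0.75)/(1.3 − 0.75) = 0.2800/0.5500 = 0.5091
Terminal stock prices: S_uu = 109.9, S_ud = 63.38, S_dd = 36.56
Terminal payoffs (K − S): max(-34.85, 0) = 0, max(11.62, 0) = 11.62, max(38.44, 0) = 38.44
Node u (S = 84.5): V_u = 1/1.03·[0.5091·0.0000 + 0.4909·11.6250] = 5.5406
Node d (S = 48.75): V_d = 1/1.03·[0.5091·11.6250 + 0.4909·38.4375] = 24.0655
Node 0 (S = 65): V_0 = 1/1.03·[0.5091·5.5406 + 0.4909·24.0655] = 14.2084

$14.21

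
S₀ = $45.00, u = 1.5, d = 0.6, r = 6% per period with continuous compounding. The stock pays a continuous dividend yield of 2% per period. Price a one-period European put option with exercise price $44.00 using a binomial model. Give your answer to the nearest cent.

Per-period risk-free factor R = e^0.06 = 1.0618; dividend-adjusted growth = e^(0.06−0.02) = 1.0408.
Risk-neutral probability p = (1.0408 − 0.6)/(1.5 − 0.6) = 0.4408/0.9000 = 0.4898
Terminal stock prices: S_u = 67.5, S_d = 27
Terminal payoffs (K − S): max(-23.5, 0) = 0, max(17, 0) = 17
Node 0 (S = 45): V_0 = e^(−0.06)·[0.4898·0.0000 + 0.5102·17.0000] = 8.1685

$8.17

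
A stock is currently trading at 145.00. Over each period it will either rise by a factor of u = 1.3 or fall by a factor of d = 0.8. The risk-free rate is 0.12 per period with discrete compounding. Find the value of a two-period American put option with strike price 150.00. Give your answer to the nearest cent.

10.93

Risk-neutral probability p = (1 + 0.12 − 0.8)/(1.3 − 0.8) = 0.3200/0.5000 = 0.6400
Terminal stock prices: S_uu = 245.1, S_ud = 150.8, S_dd = 92.8
Terminal payoffs (K − S): max(-95.05, 0) = 0, max(-0.8, 0) = 0, max(57.2, 0) = 57.2
Node u (S = 188.5): continuation = 1/1.12·[0.6400·0.0000 + 0.3600·0.0000] = 0.0000; exercise value = 0.0000 ≤ continuation, so V_u = 0.0000
Node d (S = 116): continuation = 1/1.12·[0.6400·0.0000 + 0.3600·57.2000] = 18.3857; exercise value = 34.0000 > continuation, so V_d = 34.0000 (exercise)
Node 0 (S = 145): continuation = 1/1.12·[0.6400·0.0000 + 0.3600·34.0000] = 10.9286; exercise value = 5.0000 ≤ continuation, so V_0 = 10.9286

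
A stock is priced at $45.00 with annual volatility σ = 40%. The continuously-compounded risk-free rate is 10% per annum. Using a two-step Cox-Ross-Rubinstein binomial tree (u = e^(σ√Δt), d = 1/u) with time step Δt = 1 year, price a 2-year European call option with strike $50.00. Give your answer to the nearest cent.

$11.50

CRR parameters: u = e^(σ√Δt) = e^(0.4·√1) = 1.4918, d = 1/u = 0.6703
Per-period rate: rΔt = 0.1·1 = 0.1, so R = e^0.1 = 1.1052
Risk-neutral probability p = (e^0.1 − 0.6703)/(1.4918 − 0.6703) = 0.4349/0.8215 = 0.5293
Terminal stock prices: S_uu = 100.1, S_ud = 45, S_dd = 20.22
Terminal payoffs (S − K): max(50.15, 0) = 50.15, max(-5, 0) = 0, max(-29.78, 0) = 0
Node u (S = 67.13): V_u = e^(−0.1)·[0.5293·50.1493 + 0.4707·0.0000] = 24.0196
Node d (S = 30.16): V_d = e^(−0.1)·[0.5293·0.0000 + 0.4707·0.0000] = 0.0000
Node 0 (S = 45): V_0 = e^(−0.1)·[0.5293·24.0196 + 0.4707·0.0000] = 11.5045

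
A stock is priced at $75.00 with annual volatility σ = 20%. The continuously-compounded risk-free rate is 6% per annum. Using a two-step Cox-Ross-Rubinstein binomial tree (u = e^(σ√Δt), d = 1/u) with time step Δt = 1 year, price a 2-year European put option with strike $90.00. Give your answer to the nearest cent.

$11.90

CRR parameters: u = e^(σ√Δt) = e^(0.2·√1) = 1.2214, d = 1/u = 0.8187
Per-period rate: rΔt = 0.06·1 = 0.06, so R = e^0.06 = 1.0618
Risk-neutral probability p = (e^0.06 − 0.8187)/(1.2214 − 0.8187) = 0.2431/0.4027 = 0.6037
Terminal stock prices: S_uu = 111.9, S_ud = 75, S_dd = 50.27
Terminal payoffs (K − S): max(-21.89, 0) = 0, max(15, 0) = 15, max(39.73, 0) = 39.73
Node u (S = 91.61): V_u = e^(−0.06)·[0.6037·0.0000 + 0.3963·15.0000] = 5.5979
Node d (S = 61.4): V_d = e^(−0.06)·[0.6037·15.0000 + 0.3963·39.7260] = 23.3540
Node 0 (S = 75): V_0 = e^(−0.06)·[0.6037·5.5979 + 0.3963·23.3540] = 11.8983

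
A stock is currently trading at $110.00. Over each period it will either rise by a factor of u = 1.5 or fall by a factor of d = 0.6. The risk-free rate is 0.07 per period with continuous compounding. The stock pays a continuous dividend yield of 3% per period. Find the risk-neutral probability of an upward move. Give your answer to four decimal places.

Per-period risk-free factor R = e^0.07 = 1.0725; dividend-adjusted growth = e^(0.07−0.03) = 1.0408.
Risk-neutral probability p = (1.0408 − 0.6)/(1.5 − 0.6) = 0.4408/0.9000 = 0.4898

p = 0.4898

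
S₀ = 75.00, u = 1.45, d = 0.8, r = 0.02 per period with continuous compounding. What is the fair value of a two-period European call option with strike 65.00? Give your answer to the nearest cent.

19.69

Risk-neutral probability p = (e^0.02 − 0.8)/(1.45 − 0.8) = 0.2202/0.6500 = 0.3388
Terminal stock prices: S_uu = 157.7, S_ud = 87, S_dd = 48
Terminal payoffs (S − K): max(92.69, 0) = 92.69, max(22, 0) = 22, max(-17, 0) = 0
Node u (S = 108.8): V_u = e^(−0.02)·[0.3388·92.6875 + 0.6612·22.0000] = 45.0371
Node d (S = 60): V_d = e^(−0.02)·[0.3388·22.0000 + 0.6612·0.0000] = 7.3054
Node 0 (S = 75): V_0 = e^(−0.02)·[0.3388·45.0371 + 0.6612·7.3054] = 19.6900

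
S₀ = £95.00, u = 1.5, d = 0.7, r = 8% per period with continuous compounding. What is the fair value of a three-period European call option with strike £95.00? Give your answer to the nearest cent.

Risk-neutral probability p = (e^0.08 − 0.7)/(1.5 − 0.7) = 0.3833/0.8000 = 0.4791
Terminal stock prices: S_uuu = 320.6, S_uud = 149.6, S_udd = 69.82, S_ddd = 32.58
Terminal payoffs (S − K): max(225.6, 0) = 225.6, max(54.62, 0) = 54.62, max(-25.18, 0) = 0, max(-62.42, 0) = 0
Node uu (S = 213.8): V_uu = e^(−0.08)·[0.4791·225.6250 + 0.5209·54.6250] = 126.0539
Node ud (S = 99.75): V_ud = e^(−0.08)·[0.4791·54.6250 + 0.5209·0.0000] = 24.1592
Node dd (S = 46.55): V_dd = e^(−0.08)·[0.4791·0.0000 + 0.5209·0.0000] = 0.0000
Node u (S = 142.5): V_u = e^(−0.08)·[0.4791·126.0539 + 0.5209·24.1592] = 67.3671
Node d (S = 66.5): V_d = e^(−0.08)·[0.4791·24.1592 + 0.5209·0.0000] = 10.6850
Node 0 (S = 95): V_0 = e^(−0.08)·[0.4791·67.3671 + 0.5209·10.6850] = 34.9324

£34.93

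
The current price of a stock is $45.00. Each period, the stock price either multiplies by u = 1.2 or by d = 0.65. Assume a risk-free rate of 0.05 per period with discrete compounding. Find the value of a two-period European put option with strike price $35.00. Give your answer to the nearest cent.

$1.08

Risk-neutral probability p = (1 + 0.05 − 0.65)/(1.2 − 0.65) = 0.4000/0.5500 = 0.7273
Terminal stock prices: S_uu = 64.8, S_ud = 35.1, S_dd = 19.01
Terminal payoffs (K − S): max(-29.8, 0) = 0, max(-0.1, 0) = 0, max(15.99, 0) = 15.99
Node u (S = 54): V_u = 1/1.05·[0.7273·0.0000 + 0.2727·0.0000] = 0.0000
Node d (S = 29.25): V_d = 1/1.05·[0.7273·0.0000 + 0.2727·15.9875] = 4.1526
Node 0 (S = 45): V_0 = 1/1.05·[0.7273·0.0000 + 0.2727·4.1526] = 1.0786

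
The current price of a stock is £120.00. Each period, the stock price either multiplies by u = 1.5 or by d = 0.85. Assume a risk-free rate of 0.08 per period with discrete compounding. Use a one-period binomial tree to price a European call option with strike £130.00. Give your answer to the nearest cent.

Risk-neutral probability p = (1 + 0.08 − 0.85)/(1.5 − 0.85) = 0.2300/0.6500 = 0.3538
Terminal stock prices: S_u = 180, S_d = 102
Terminal payoffs (S − K): max(50, 0) = 50, max(-28, 0) = 0
Node 0 (S = 120): V_0 = 1/1.08·[0.3538·50.0000 + 0.6462·0.0000] = 16.3818

£16.38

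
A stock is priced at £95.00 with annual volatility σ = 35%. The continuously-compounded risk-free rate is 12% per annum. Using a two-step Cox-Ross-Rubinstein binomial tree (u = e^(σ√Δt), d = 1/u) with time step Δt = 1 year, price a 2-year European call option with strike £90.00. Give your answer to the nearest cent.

£29.82

CRR parameters: u = e^(σ√Δt) = e^(0.35·√1) = 1.4191, d = 1/u = 0.7047
Per-period rate: rΔt = 0.12·1 = 0.12, so R = e^0.12 = 1.1275
Risk-neutral probability p = (e^0.12 − 0.7047)/(1.4191 − 0.7047) = 0.4228/0.7144 = 0.5919
Terminal stock prices: S_uu = 191.3, S_ud = 95, S_dd = 47.18
Terminal payoffs (S − K): max(101.3, 0) = 101.3, max(5, 0) = 5, max(-42.82, 0) = 0
Node u (S = 134.8): V_u = e^(−0.12)·[0.5919·101.3065 + 0.4081·5.0000] = 54.9886
Node d (S = 66.95): V_d = e^(−0.12)·[0.5919·5.0000 + 0.4081·0.0000] = 2.6246
Node 0 (S = 95): V_0 = e^(−0.12)·[0.5919·54.9886 + 0.4081·2.6246] = 29.8151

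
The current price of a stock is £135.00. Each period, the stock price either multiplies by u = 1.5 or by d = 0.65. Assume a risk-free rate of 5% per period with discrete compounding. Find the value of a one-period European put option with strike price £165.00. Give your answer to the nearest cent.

Risk-neutral probability p = (1 + 0.05 − 0.65)/(1.5 − 0.65) = 0.4000/0.8500 = 0.4706
Terminal stock prices: S_u = 202.5, S_d = 87.75
Terminal payoffs (K − S): max(-37.5, 0) = 0, max(77.25, 0) = 77.25
Node 0 (S = 135): V_0 = 1/1.05·[0.4706·0.0000 + 0.5294·77.2500] = 38.9496

£38.95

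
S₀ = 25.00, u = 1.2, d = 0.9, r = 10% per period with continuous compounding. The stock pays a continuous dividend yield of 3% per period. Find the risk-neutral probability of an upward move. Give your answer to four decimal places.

Per-period risk-free factor R = e^0.1 = 1.1052; dividend-adjusted growth = e^(0.1−0.03) = 1.0725.
Risk-neutral probability p = (1.0725 − 0.9)/(1.2 − 0.9) = 0.1725/0.3000 = 0.5750

p = 0.5750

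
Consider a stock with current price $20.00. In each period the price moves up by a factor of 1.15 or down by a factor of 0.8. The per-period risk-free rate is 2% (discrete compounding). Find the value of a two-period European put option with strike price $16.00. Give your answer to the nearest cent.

$0.42

Risk-neutral probability p = (1 + 0.02 − 0.8)/(1.15 − 0.8) = 0.2200/0.3500 = 0.6286
Terminal stock prices: S_uu = 26.45, S_ud = 18.4, S_dd = 12.8
Terminal payoffs (K − S): max(-10.45, 0) = 0, max(-2.4, 0) = 0, max(3.2, 0) = 3.2
Node u (S = 23): V_u = 1/1.02·[0.6286·0.0000 + 0.3714·0.0000] = 0.0000
Node d (S = 16): V_d = 1/1.02·[0.6286·0.0000 + 0.3714·3.2000] = 1.1653
Node 0 (S = 20): V_0 = 1/1.02·[0.6286·0.0000 + 0.3714·1.1653] = 0.4243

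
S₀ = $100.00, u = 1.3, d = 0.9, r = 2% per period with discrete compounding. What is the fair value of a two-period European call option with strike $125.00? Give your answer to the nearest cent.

$3.81

Risk-neutral probability p = (1 + 0.02 − 0.9)/(1.3 − 0.9) = 0.1200/0.4000 = 0.3000
Terminal stock prices: S_uu = 169, S_ud = 117, S_dd = 81
Terminal payoffs (S − K): max(44, 0) = 44, max(-8, 0) = 0, max(-44, 0) = 0
Node u (S = 130): V_u = 1/1.02·[0.3000·44.0000 + 0.7000·0.0000] = 12.9412
Node d (S = 90): V_d = 1/1.02·[0.3000·0.0000 + 0.7000·0.0000] = 0.0000
Node 0 (S = 100): V_0 = 1/1.02·[0.3000·12.9412 + 0.7000·0.0000] = 3.8062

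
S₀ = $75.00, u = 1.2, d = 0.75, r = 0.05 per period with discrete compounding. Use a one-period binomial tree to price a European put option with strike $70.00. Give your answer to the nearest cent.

$4.37

Risk-neutral probability p = (1 + 0.05 − 0.75)/(1.2 − 0.75) = 0.3000/0.4500 = 0.6667
Terminal stock prices: S_u = 90, S_d = 56.25
Terminal payoffs (K − S): max(-20, 0) = 0, max(13.75, 0) = 13.75
Node 0 (S = 75): V_0 = 1/1.05·[0.6667·0.0000 + 0.3333·13.7500] = 4.3651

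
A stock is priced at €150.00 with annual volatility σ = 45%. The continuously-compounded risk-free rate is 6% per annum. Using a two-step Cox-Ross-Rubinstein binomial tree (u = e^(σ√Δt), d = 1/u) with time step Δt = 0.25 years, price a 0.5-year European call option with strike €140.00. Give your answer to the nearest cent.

€25.90

CRR parameters: u = e^(σ√Δt) = e^(0.45·√0.25) = 1.2523, d = 1/u = 0.7985
Per-period rate: rΔt = 0.06·0.25 = 0.015, so R = e^0.015 = 1.0151
Risk-neutral probability p = (e^0.015 − 0.7985)/(1.2523 − 0.7985) = 0.2166/0.4538 = 0.4773
Terminal stock prices: S_uu = 235.2, S_ud = 150, S_dd = 95.64
Terminal payoffs (S − K): max(95.25, 0) = 95.25, max(10, 0) = 10, max(-44.36, 0) = 0
Node u (S = 187.8): V_u = e^(−0.015)·[0.4773·95.2468 + 0.5227·10.0000] = 49.9327
Node d (S = 119.8): V_d = e^(−0.015)·[0.4773·10.0000 + 0.5227·0.0000] = 4.7018
Node 0 (S = 150): V_0 = e^(−0.015)·[0.4773·49.9327 + 0.5227·4.7018] = 25.8986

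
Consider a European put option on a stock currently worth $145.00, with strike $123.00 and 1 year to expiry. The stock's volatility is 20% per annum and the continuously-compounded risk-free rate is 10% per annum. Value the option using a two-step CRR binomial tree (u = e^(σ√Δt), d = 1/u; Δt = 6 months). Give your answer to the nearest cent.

CRR parameters: u = e^(σ√Δt) = e^(0.2·√0.5) = 1.1519, d = 1/u = 0.8681
Per-period rate: rΔt = 0.1·0.5 = 0.05, so R = e^0.05 = 1.0513
Risk-neutral probability p = (e^0.05 − 0.8681)/(1.1519 − 0.8681) = 0.1831/0.2838 = 0.6454
Terminal stock prices: S_uu = 192.4, S_ud = 145, S_dd = 109.3
Terminal payoffs (K − S): max(-69.4, 0) = 0, max(-22, 0) = 0, max(13.72, 0) = 13.72
Node u (S = 167): V_u = e^(−0.05)·[0.6454·0.0000 + 0.3546·0.0000] = 0.0000
Node d (S = 125.9): V_d = e^(−0.05)·[0.6454·0.0000 + 0.3546·13.7224] = 4.6290
Node 0 (S = 145): V_0 = e^(−0.05)·[0.6454·0.0000 + 0.3546·4.6290] = 1.5615

$1.56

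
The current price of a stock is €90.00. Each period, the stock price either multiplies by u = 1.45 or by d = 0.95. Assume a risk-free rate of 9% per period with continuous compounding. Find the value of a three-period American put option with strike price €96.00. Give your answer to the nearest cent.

Risk-neutral probability p = (e^0.09 − 0.95)/(1.45 − 0.95) = 0.1442/0.5000 = 0.2883
Terminal stock prices: S_uuu = 274.4, S_uud = 179.8, S_udd = 117.8, S_ddd = 77.16
Terminal payoffs (K − S): max(-178.4, 0) = 0, max(-83.76, 0) = 0, max(-21.78, 0) = 0, max(18.84, 0) = 18.84
Node uu (S = 189.2): continuation = e^(−0.09)·[0.2883·0.0000 + 0.7117·0.0000] = 0.0000; exercise value = 0.0000 ≤ continuation, so V_uu = 0.0000
Node ud (S = 124): continuation = e^(−0.09)·[0.2883·0.0000 + 0.7117·0.0000] = 0.0000; exercise value = 0.0000 ≤ continuation, so V_ud = 0.0000
Node dd (S = 81.22): continuation = e^(−0.09)·[0.2883·0.0000 + 0.7117·18.8363] = 12.2511; exercise value = 14.7750 > continuation, so V_dd = 14.7750 (exercise)
Node u (S = 130.5): continuation = e^(−0.09)·[0.2883·0.0000 + 0.7117·0.0000] = 0.0000; exercise value = 0.0000 ≤ continuation, so V_u = 0.0000
Node d (S = 85.5): continuation = e^(−0.09)·[0.2883·0.0000 + 0.7117·14.7750] = 9.6097; exercise value = 10.5000 > continuation, so V_d = 10.5000 (exercise)
Node 0 (S = 90): continuation = e^(−0.09)·[0.2883·0.0000 + 0.7117·10.5000] = 6.8292; exercise value = 6.0000 ≤ continuation, so V_0 = 6.8292

€6.83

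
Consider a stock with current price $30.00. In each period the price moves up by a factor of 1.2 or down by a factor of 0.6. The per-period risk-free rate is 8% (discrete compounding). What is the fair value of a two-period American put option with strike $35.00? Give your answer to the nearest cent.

$5.00

Risk-neutral probability p = (1 + 0.08 − 0.6)/(1.2 − 0.6) = 0.4800/0.6000 = 0.8000
Terminal stock prices: S_uu = 43.2, S_ud = 21.6, S_dd = 10.8
Terminal payoffs (K − S): max(-8.2, 0) = 0, max(13.4, 0) = 13.4, max(24.2, 0) = 24.2
Node u (S = 36): continuation = 1/1.08·[0.8000·0.0000 + 0.2000·13.4000] = 2.4815; exercise value = 0.0000 ≤ continuation, so V_u = 2.4815
Node d (S = 18): continuation = 1/1.08·[0.8000·13.4000 + 0.2000·24.2000] = 14.4074; exercise value = 17.0000 > continuation, so V_d = 17.0000 (exercise)
Node 0 (S = 30): continuation = 1/1.08·[0.8000·2.4815 + 0.2000·17.0000] = 4.9863; exercise value = 5.0000 > continuation, so V_0 = 5.0000 (exercise)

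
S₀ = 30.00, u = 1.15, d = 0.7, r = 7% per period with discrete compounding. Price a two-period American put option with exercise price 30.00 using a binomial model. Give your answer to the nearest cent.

2.24

Risk-neutral probability p = (1 + 0.07 − 0.7)/(1.15 − 0.7) = 0.3700/0.4500 = 0.8222
Terminal stock prices: S_uu = 39.67, S_ud = 24.15, S_dd = 14.7
Terminal payoffs (K − S): max(-9.675, 0) = 0, max(5.85, 0) = 5.85, max(15.3, 0) = 15.3
Node u (S = 34.5): continuation = 1/1.07·[0.8222·0.0000 + 0.1778·5.8500] = 0.9720; exercise value = 0.0000 ≤ continuation, so V_u = 0.9720
Node d (S = 21): continuation = 1/1.07·[0.8222·5.8500 + 0.1778·15.3000] = 7.0374; exercise value = 9.0000 > continuation, so V_d = 9.0000 (exercise)
Node 0 (S = 30): continuation = 1/1.07·[0.8222·0.9720 + 0.1778·9.0000] = 2.2422; exercise value = 0.0000 ≤ continuation, so V_0 = 2.2422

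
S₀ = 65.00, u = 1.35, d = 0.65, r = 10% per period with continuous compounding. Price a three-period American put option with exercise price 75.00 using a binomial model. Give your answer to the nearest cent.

Risk-neutral probability p = (e^0.1 − 0.65)/(1.35 − 0.65) = 0.4552/0.7000 = 0.6502
Terminal stock prices: S_uuu = 159.9, S_uud = 77, S_udd = 37.07, S_ddd = 17.85
Terminal payoffs (K − S): max(-84.92, 0) = 0, max(-2.001, 0) = 0, max(37.93, 0) = 37.93, max(57.15, 0) = 57.15
Node uu (S = 118.5): continuation = e^(−0.1)·[0.6502·0.0000 + 0.3498·0.0000] = 0.0000; exercise value = 0.0000 ≤ continuation, so V_uu = 0.0000
Node ud (S = 57.04): continuation = e^(−0.1)·[0.6502·0.0000 + 0.3498·37.9256] = 12.0024; exercise value = 17.9625 > continuation, so V_ud = 17.9625 (exercise)
Node dd (S = 27.46): continuation = e^(−0.1)·[0.6502·37.9256 + 0.3498·57.1494] = 40.4003; exercise value = 47.5375 > continuation, so V_dd = 47.5375 (exercise)
Node u (S = 87.75): continuation = e^(−0.1)·[0.6502·0.0000 + 0.3498·17.9625] = 5.6846; exercise value = 0.0000 ≤ continuation, so V_u = 5.6846
Node d (S = 42.25): continuation = e^(−0.1)·[0.6502·17.9625 + 0.3498·47.5375] = 25.6128; exercise value = 32.7500 > continuation, so V_d = 32.7500 (exercise)
Node 0 (S = 65): continuation = e^(−0.1)·[0.6502·5.6846 + 0.3498·32.7500] = 13.7091; exercise value = 10.0000 ≤ continuation, so V_0 = 13.7091

13.71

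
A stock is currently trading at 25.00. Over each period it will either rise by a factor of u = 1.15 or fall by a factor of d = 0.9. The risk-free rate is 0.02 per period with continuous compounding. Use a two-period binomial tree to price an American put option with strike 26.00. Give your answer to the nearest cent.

Risk-neutral probability p = (e^0.02 − 0.9)/(1.15 − 0.9) = 0.1202/0.2500 = 0.4808
Terminal stock prices: S_uu = 33.06, S_ud = 25.87, S_dd = 20.25
Terminal payoffs (K − S): max(-7.062, 0) = 0, max(0.125, 0) = 0.125, max(5.75, 0) = 5.75
Node u (S = 28.75): continuation = e^(−0.02)·[0.4808·0.0000 + 0.5192·0.1250] = 0.0636; exercise value = 0.0000 ≤ continuation, so V_u = 0.0636
Node d (S = 22.5): continuation = e^(−0.02)·[0.4808·0.1250 + 0.5192·5.7500] = 2.9852; exercise value = 3.5000 > continuation, so V_d = 3.5000 (exercise)
Node 0 (S = 25): continuation = e^(−0.02)·[0.4808·0.0636 + 0.5192·3.5000] = 1.8112; exercise value = 1.0000 ≤ continuation, so V_0 = 1.8112

1.81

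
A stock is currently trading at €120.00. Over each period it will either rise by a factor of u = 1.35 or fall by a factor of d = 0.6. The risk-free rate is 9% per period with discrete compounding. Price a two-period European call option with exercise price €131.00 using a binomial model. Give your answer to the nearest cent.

€31.51

Risk-neutral probability p = (1 + 0.09 − 0.6)/(1.35 − 0.6) = 0.4900/0.7500 = 0.6533
Terminal stock prices: S_uu = 218.7, S_ud = 97.2, S_dd = 43.2
Terminal payoffs (S − K): max(87.7, 0) = 87.7, max(-33.8, 0) = 0, max(-87.8, 0) = 0
Node u (S = 162): V_u = 1/1.09·[0.6533·87.7000 + 0.3467·0.0000] = 52.5664
Node d (S = 72): V_d = 1/1.09·[0.6533·0.0000 + 0.3467·0.0000] = 0.0000
Node 0 (S = 120): V_0 = 1/1.09·[0.6533·52.5664 + 0.3467·0.0000] = 31.5077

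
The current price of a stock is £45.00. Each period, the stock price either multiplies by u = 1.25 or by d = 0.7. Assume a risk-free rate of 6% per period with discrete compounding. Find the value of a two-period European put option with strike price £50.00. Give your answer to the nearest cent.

£7.24

Risk-neutral probability p = (1 + 0.06 − 0.7)/(1.25 − 0.7) = 0.3600/0.5500 = 0.6545
Terminal stock prices: S_uu = 70.31, S_ud = 39.38, S_dd = 22.05
Terminal payoffs (K − S): max(-20.31, 0) = 0, max(10.62, 0) = 10.62, max(27.95, 0) = 27.95
Node u (S = 56.25): V_u = 1/1.06·[0.6545·0.0000 + 0.3455·10.6250] = 3.4627
Node d (S = 31.5): V_d = 1/1.06·[0.6545·10.6250 + 0.3455·27.9500] = 15.6698
Node 0 (S = 45): V_0 = 1/1.06·[0.6545·3.4627 + 0.3455·15.6698] = 7.2450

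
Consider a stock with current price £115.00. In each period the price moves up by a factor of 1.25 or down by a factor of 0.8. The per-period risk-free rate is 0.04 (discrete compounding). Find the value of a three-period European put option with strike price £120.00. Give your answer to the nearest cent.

£14.20

Risk-neutral probability p = (1 + 0.04 − 0.8)/(1.25 − 0.8) = 0.2400/0.4500 = 0.5333
Terminal stock prices: S_uuu = 224.6, S_uud = 143.8, S_udd = 92, S_ddd = 58.88
Terminal payoffs (K − S): max(-104.6, 0) = 0, max(-23.75, 0) = 0, max(28, 0) = 28, max(61.12, 0) = 61.12
Node uu (S = 179.7): V_uu = 1/1.04·[0.5333·0.0000 + 0.4667·0.0000] = 0.0000
Node ud (S = 115): V_ud = 1/1.04·[0.5333·0.0000 + 0.4667·28.0000] = 12.5641
Node dd (S = 73.6): V_dd = 1/1.04·[0.5333·28.0000 + 0.4667·61.1200] = 41.7846
Node u (S = 143.8): V_u = 1/1.04·[0.5333·0.0000 + 0.4667·12.5641] = 5.6377
Node d (S = 92): V_d = 1/1.04·[0.5333·12.5641 + 0.4667·41.7846] = 25.1926
Node 0 (S = 115): V_0 = 1/1.04·[0.5333·5.6377 + 0.4667·25.1926] = 14.1955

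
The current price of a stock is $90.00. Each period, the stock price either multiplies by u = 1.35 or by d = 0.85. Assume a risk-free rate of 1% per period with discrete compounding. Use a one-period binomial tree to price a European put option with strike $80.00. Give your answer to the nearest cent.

$2.36

Risk-neutral probability p = (1 + 0.01 − 0.85)/(1.35 − 0.85) = 0.1600/0.5000 = 0.3200
Terminal stock prices: S_u = 121.5, S_d = 76.5
Terminal payoffs (K − S): max(-41.5, 0) = 0, max(3.5, 0) = 3.5
Node 0 (S = 90): V_0 = 1/1.01·[0.3200·0.0000 + 0.6800·3.5000] = 2.3564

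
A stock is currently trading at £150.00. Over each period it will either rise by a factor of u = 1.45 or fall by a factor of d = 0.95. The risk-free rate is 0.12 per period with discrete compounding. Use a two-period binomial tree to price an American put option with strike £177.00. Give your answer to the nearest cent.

£27.00

Risk-neutral probability p = (1 + 0.12 − 0.95)/(1.45 − 0.95) = 0.1700/0.5000 = 0.3400
Terminal stock prices: S_uu = 315.4, S_ud = 206.6, S_dd = 135.4
Terminal payoffs (K − S): max(-138.4, 0) = 0, max(-29.62, 0) = 0, max(41.62, 0) = 41.62
Node u (S = 217.5): continuation = 1/1.12·[0.3400·0.0000 + 0.6600·0.0000] = 0.0000; exercise value = 0.0000 ≤ continuation, so V_u = 0.0000
Node d (S = 142.5): continuation = 1/1.12·[0.3400·0.0000 + 0.6600·41.6250] = 24.5290; exercise value = 34.5000 > continuation, so V_d = 34.5000 (exercise)
Node 0 (S = 150): continuation = 1/1.12·[0.3400·0.0000 + 0.6600·34.5000] = 20.3304; exercise value = 27.0000 > continuation, so V_0 = 27.0000 (exercise)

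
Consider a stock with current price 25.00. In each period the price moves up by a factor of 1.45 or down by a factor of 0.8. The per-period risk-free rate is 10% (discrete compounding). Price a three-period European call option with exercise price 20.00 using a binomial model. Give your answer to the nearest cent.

Risk-neutral probability p = (1 + 0.1 − 0.8)/(1.45 − 0.8) = 0.3000/0.6500 = 0.4615
Terminal stock prices: S_uuu = 76.22, S_uud = 42.05, S_udd = 23.2, S_ddd = 12.8
Terminal payoffs (S − K): max(56.22, 0) = 56.22, max(22.05, 0) = 22.05, max(3.2, 0) = 3.2, max(-7.2, 0) = 0
Node uu (S = 52.56): V_uu = 1/1.1·[0.4615·56.2156 + 0.5385·22.0500] = 34.3807
Node ud (S = 29): V_ud = 1/1.1·[0.4615·22.0500 + 0.5385·3.2000] = 10.8182
Node dd (S = 16): V_dd = 1/1.1·[0.4615·3.2000 + 0.5385·0.0000] = 1.3427
Node u (S = 36.25): V_u = 1/1.1·[0.4615·34.3807 + 0.5385·10.8182] = 19.7211
Node d (S = 20): V_d = 1/1.1·[0.4615·10.8182 + 0.5385·1.3427] = 5.1963
Node 0 (S = 25): V_0 = 1/1.1·[0.4615·19.7211 + 0.5385·5.1963] = 10.8182

10.82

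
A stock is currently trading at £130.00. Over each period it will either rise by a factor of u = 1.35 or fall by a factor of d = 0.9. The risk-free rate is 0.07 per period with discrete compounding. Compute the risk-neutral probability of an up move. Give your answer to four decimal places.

p = 0.3778

Risk-neutral probability p = (1 + 0.07 − 0.9)/(1.35 − 0.9) = 0.1700/0.4500 = 0.3778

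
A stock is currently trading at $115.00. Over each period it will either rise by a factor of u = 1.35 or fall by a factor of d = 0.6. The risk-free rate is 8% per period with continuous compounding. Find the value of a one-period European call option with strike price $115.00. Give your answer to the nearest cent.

Risk-neutral probability p = (e^0.08 − 0.6)/(1.35 − 0.6) = 0.4833/0.7500 = 0.6444
Terminal stock prices: S_u = 155.2, S_d = 69
Terminal payoffs (S − K): max(40.25, 0) = 40.25, max(-46, 0) = 0
Node 0 (S = 115): V_0 = e^(−0.08)·[0.6444·40.2500 + 0.3556·0.0000] = 23.9423

$23.94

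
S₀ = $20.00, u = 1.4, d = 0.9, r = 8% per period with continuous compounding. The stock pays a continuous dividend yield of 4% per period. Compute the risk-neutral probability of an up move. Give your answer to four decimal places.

Per-period risk-free factor R = e^0.08 = 1.0833; dividend-adjusted growth = e^(0.08−0.04) = 1.0408.
Risk-neutral probability p = (1.0408 − 0.9)/(1.4 − 0.9) = 0.1408/0.5000 = 0.2816

p = 0.2816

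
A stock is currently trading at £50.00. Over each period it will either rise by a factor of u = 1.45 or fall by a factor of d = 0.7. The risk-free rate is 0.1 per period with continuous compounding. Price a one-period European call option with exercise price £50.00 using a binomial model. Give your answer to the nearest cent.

£11.00

Risk-neutral probability p = (e^0.1 − 0.7)/(1.45 − 0.7) = 0.4052/0.7500 = 0.5402
Terminal stock prices: S_u = 72.5, S_d = 35
Terminal payoffs (S − K): max(22.5, 0) = 22.5, max(-15, 0) = 0
Node 0 (S = 50): V_0 = e^(−0.1)·[0.5402·22.5000 + 0.4598·0.0000] = 10.9984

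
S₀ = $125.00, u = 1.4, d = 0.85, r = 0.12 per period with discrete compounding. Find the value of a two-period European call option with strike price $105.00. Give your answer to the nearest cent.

Risk-neutral probability p = (1 + 0.12 − 0.85)/(1.4 − 0.85) = 0.2700/0.5500 = 0.4909
Terminal stock prices: S_uu = 245, S_ud = 148.8, S_dd = 90.31
Terminal payoffs (S − K): max(140, 0) = 140, max(43.75, 0) = 43.75, max(-14.69, 0) = 0
Node u (S = 175): V_u = 1/1.12·[0.4909·140.0000 + 0.5091·43.7500] = 81.2500
Node d (S = 106.2): V_d = 1/1.12·[0.4909·43.7500 + 0.5091·0.0000] = 19.1761
Node 0 (S = 125): V_0 = 1/1.12·[0.4909·81.2500 + 0.5091·19.1761] = 44.3293

$44.33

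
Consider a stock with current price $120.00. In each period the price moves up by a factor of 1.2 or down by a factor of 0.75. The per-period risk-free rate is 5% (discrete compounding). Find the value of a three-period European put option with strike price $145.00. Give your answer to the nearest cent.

$21.22

Risk-neutral probability p = (1 + 0.05 − 0.75)/(1.2 − 0.75) = 0.3000/0.4500 = 0.6667
Terminal stock prices: S_uuu = 207.4, S_uud = 129.6, S_udd = 81, S_ddd = 50.62
Terminal payoffs (K − S): max(-62.36, 0) = 0, max(15.4, 0) = 15.4, max(64, 0) = 64, max(94.38, 0) = 94.38
Node uu (S = 172.8): V_uu = 1/1.05·[0.6667·0.0000 + 0.3333·15.4000] = 4.8889
Node ud (S = 108): V_ud = 1/1.05·[0.6667·15.4000 + 0.3333·64.0000] = 30.0952
Node dd (S = 67.5): V_dd = 1/1.05·[0.6667·64.0000 + 0.3333·94.3750] = 70.5952
Node u (S = 144): V_u = 1/1.05·[0.6667·4.8889 + 0.3333·30.0952] = 12.6581
Node d (S = 90): V_d = 1/1.05·[0.6667·30.0952 + 0.3333·70.5952] = 41.5193
Node 0 (S = 120): V_0 = 1/1.05·[0.6667·12.6581 + 0.3333·41.5193] = 21.2176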